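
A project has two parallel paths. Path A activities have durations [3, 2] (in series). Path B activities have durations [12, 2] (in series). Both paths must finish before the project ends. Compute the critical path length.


Path A total = 3 + 2 = 5
Path B total = 12 + 2 = 14
Critical path = longest path = max(5, 14) = 14

14


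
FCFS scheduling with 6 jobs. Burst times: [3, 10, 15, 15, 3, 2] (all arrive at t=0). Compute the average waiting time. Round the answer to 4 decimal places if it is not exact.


FCFS order (as given): [3, 10, 15, 15, 3, 2]
Waiting times:
  Job 1: wait = 0
  Job 2: wait = 3
  Job 3: wait = 13
  Job 4: wait = 28
  Job 5: wait = 43
  Job 6: wait = 46
Sum of waiting times = 133
Average waiting time = 133/6 = 22.1667

22.1667


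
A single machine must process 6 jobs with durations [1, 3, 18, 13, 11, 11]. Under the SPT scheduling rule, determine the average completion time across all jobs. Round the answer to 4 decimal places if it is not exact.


Sort jobs by processing time (SPT order): [1, 3, 11, 11, 13, 18]
Compute completion times sequentially:
  Job 1: processing = 1, completes at 1
  Job 2: processing = 3, completes at 4
  Job 3: processing = 11, completes at 15
  Job 4: processing = 11, completes at 26
  Job 5: processing = 13, completes at 39
  Job 6: processing = 18, completes at 57
Sum of completion times = 142
Average completion time = 142/6 = 23.6667

23.6667


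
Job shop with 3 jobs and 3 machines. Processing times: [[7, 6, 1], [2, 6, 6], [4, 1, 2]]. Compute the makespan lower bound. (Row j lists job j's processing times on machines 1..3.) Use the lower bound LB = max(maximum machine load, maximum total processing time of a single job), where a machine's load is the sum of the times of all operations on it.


Machine loads:
  Machine 1: 7 + 2 + 4 = 13
  Machine 2: 6 + 6 + 1 = 13
  Machine 3: 1 + 6 + 2 = 9
Max machine load = 13
Job totals:
  Job 1: 14
  Job 2: 14
  Job 3: 7
Max job total = 14
Lower bound = max(13, 14) = 14

14


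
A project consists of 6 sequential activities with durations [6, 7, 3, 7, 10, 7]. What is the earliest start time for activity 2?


Activity 2 starts after activities 1 through 1 complete.
Predecessor durations: [6]
ES = 6 = 6

6


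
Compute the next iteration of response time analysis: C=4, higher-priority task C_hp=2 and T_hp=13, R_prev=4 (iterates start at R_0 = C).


R_next = C + ceil(R_prev / T_hp) * C_hp
ceil(4 / 13) = ceil(0.3077) = 1
Interference = 1 * 2 = 2
R_next = 4 + 2 = 6

6


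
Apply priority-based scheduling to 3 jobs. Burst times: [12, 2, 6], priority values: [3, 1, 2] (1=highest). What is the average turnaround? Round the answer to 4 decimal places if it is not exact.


Sort by priority (ascending = highest first):
Order: [(1, 2), (2, 6), (3, 12)]
Completion times:
  Priority 1, burst=2, C=2
  Priority 2, burst=6, C=8
  Priority 3, burst=12, C=20
Average turnaround = 30/3 = 10.0

10.0


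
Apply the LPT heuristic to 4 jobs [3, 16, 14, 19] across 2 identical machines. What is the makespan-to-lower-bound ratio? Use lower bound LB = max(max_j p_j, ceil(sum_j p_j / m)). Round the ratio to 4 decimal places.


LPT order: [19, 16, 14, 3]
Machine loads after assignment: [22, 30]
LPT makespan = 30
Lower bound = max(max_job, ceil(total/2)) = max(19, 26) = 26
Ratio = 30 / 26 = 1.1538

1.1538


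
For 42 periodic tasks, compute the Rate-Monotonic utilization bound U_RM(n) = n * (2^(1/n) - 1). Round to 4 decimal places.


Compute 2^(1/42) = 1.0166404394
Subtract 1: 1.0166404394 - 1 = 0.0166404394
Multiply by n: 42 * 0.0166404394 = 0.6988984548
Round to 4 dp: 0.6989

0.6989


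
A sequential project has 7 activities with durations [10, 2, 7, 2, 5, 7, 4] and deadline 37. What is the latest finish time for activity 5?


LF(activity 5) = deadline - sum of successor durations
Successors: activities 6 through 7 with durations [7, 4]
Sum of successor durations = 11
LF = 37 - 11 = 26

26


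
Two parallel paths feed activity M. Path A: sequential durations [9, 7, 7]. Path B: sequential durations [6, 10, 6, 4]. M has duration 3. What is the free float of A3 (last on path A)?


ES(A3) = sum of predecessors on chain A = 16
EF(A3) = ES + duration = 16 + 7 = 23
Successor of A3 is M. ES(M) = max(sum(A), sum(B)) = max(23, 26) = 26
Free float = ES(successor) - EF(current) = 26 - 23 = 3

3


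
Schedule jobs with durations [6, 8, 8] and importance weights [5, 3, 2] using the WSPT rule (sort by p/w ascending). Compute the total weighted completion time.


Compute p/w ratios and sort ascending (WSPT): [(6, 5), (8, 3), (8, 2)]
Compute weighted completion times:
  Job (p=6,w=5): C=6, w*C=5*6=30
  Job (p=8,w=3): C=14, w*C=3*14=42
  Job (p=8,w=2): C=22, w*C=2*22=44
Total weighted completion time = 116

116


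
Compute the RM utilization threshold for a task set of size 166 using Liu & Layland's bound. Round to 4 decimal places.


Compute 2^(1/166) = 1.0041843153
Subtract 1: 1.0041843153 - 1 = 0.0041843153
Multiply by n: 166 * 0.0041843153 = 0.6945963398
Round to 4 dp: 0.6946

0.6946


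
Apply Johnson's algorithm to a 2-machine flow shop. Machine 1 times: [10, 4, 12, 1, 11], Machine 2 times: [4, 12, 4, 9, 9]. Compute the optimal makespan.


Apply Johnson's rule:
  Group 1 (a <= b): [(4, 1, 9), (2, 4, 12)]
  Group 2 (a > b): [(5, 11, 9), (1, 10, 4), (3, 12, 4)]
Optimal job order: [4, 2, 5, 1, 3]
Schedule:
  Job 4: M1 done at 1, M2 done at 10
  Job 2: M1 done at 5, M2 done at 22
  Job 5: M1 done at 16, M2 done at 31
  Job 1: M1 done at 26, M2 done at 35
  Job 3: M1 done at 38, M2 done at 42
Makespan = 42

42


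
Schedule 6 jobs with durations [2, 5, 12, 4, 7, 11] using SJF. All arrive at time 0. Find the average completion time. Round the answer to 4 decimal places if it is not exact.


SJF order (ascending): [2, 4, 5, 7, 11, 12]
Completion times:
  Job 1: burst=2, C=2
  Job 2: burst=4, C=6
  Job 3: burst=5, C=11
  Job 4: burst=7, C=18
  Job 5: burst=11, C=29
  Job 6: burst=12, C=41
Average completion = 107/6 = 17.8333

17.8333


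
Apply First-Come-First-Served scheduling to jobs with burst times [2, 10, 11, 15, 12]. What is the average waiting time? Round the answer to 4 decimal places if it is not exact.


FCFS order (as given): [2, 10, 11, 15, 12]
Waiting times:
  Job 1: wait = 0
  Job 2: wait = 2
  Job 3: wait = 12
  Job 4: wait = 23
  Job 5: wait = 38
Sum of waiting times = 75
Average waiting time = 75/5 = 15.0

15.0


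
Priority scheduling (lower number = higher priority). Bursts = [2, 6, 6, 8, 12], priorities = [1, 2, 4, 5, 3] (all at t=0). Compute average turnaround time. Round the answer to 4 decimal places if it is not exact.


Sort by priority (ascending = highest first):
Order: [(1, 2), (2, 6), (3, 12), (4, 6), (5, 8)]
Completion times:
  Priority 1, burst=2, C=2
  Priority 2, burst=6, C=8
  Priority 3, burst=12, C=20
  Priority 4, burst=6, C=26
  Priority 5, burst=8, C=34
Average turnaround = 90/5 = 18.0

18.0


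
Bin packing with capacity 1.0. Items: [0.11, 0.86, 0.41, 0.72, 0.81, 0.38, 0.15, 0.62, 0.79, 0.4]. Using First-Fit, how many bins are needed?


Place items sequentially using First-Fit:
  Item 0.11 -> new Bin 1
  Item 0.86 -> Bin 1 (now 0.97)
  Item 0.41 -> new Bin 2
  Item 0.72 -> new Bin 3
  Item 0.81 -> new Bin 4
  Item 0.38 -> Bin 2 (now 0.79)
  Item 0.15 -> Bin 2 (now 0.94)
  Item 0.62 -> new Bin 5
  Item 0.79 -> new Bin 6
  Item 0.4 -> new Bin 7
Total bins used = 7

7


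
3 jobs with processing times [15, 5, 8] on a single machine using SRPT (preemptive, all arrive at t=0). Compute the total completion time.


Since all jobs arrive at t=0, SRPT equals SPT ordering.
SPT order: [5, 8, 15]
Completion times:
  Job 1: p=5, C=5
  Job 2: p=8, C=13
  Job 3: p=15, C=28
Total completion time = 5 + 13 + 28 = 46

46


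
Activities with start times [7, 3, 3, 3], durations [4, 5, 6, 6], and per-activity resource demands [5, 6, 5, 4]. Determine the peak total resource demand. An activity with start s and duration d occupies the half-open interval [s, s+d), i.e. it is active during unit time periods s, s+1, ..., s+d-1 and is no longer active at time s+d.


Each activity i is active on [start_i, start_i + duration_i).
Compute total resource usage per time slot:
  t=0: active resources = [], total = 0
  t=1: active resources = [], total = 0
  t=2: active resources = [], total = 0
  t=3: active resources = [6, 5, 4], total = 15
  t=4: active resources = [6, 5, 4], total = 15
  t=5: active resources = [6, 5, 4], total = 15
  t=6: active resources = [6, 5, 4], total = 15
  t=7: active resources = [5, 6, 5, 4], total = 20
  t=8: active resources = [5, 5, 4], total = 14
  t=9: active resources = [5], total = 5
  t=10: active resources = [5], total = 5
Peak resource demand = 20

20


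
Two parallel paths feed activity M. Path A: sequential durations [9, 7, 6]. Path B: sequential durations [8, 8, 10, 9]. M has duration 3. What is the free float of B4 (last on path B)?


ES(B4) = sum of predecessors on chain B = 26
EF(B4) = ES + duration = 26 + 9 = 35
Successor of B4 is M. ES(M) = max(sum(A), sum(B)) = max(22, 35) = 35
Free float = ES(successor) - EF(current) = 35 - 35 = 0

0


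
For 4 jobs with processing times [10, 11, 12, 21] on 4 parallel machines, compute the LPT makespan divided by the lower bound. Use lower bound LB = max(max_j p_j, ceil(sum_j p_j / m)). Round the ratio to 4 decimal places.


LPT order: [21, 12, 11, 10]
Machine loads after assignment: [21, 12, 11, 10]
LPT makespan = 21
Lower bound = max(max_job, ceil(total/4)) = max(21, 14) = 21
Ratio = 21 / 21 = 1.0

1.0


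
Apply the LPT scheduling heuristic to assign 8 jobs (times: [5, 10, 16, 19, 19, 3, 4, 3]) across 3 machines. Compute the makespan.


Sort jobs in decreasing order (LPT): [19, 19, 16, 10, 5, 4, 3, 3]
Assign each job to the least loaded machine:
  Machine 1: jobs [19, 5, 3], load = 27
  Machine 2: jobs [19, 4, 3], load = 26
  Machine 3: jobs [16, 10], load = 26
Makespan = max load = 27

27


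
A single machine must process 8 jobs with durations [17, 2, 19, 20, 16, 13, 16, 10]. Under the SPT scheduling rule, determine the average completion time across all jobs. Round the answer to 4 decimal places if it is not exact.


Sort jobs by processing time (SPT order): [2, 10, 13, 16, 16, 17, 19, 20]
Compute completion times sequentially:
  Job 1: processing = 2, completes at 2
  Job 2: processing = 10, completes at 12
  Job 3: processing = 13, completes at 25
  Job 4: processing = 16, completes at 41
  Job 5: processing = 16, completes at 57
  Job 6: processing = 17, completes at 74
  Job 7: processing = 19, completes at 93
  Job 8: processing = 20, completes at 113
Sum of completion times = 417
Average completion time = 417/8 = 52.125

52.125


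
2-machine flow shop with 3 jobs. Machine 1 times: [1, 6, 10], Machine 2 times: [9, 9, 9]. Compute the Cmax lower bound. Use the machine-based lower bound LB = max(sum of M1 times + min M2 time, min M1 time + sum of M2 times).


LB1 = sum(M1 times) + min(M2 times) = 17 + 9 = 26
LB2 = min(M1 times) + sum(M2 times) = 1 + 27 = 28
Lower bound = max(LB1, LB2) = max(26, 28) = 28

28


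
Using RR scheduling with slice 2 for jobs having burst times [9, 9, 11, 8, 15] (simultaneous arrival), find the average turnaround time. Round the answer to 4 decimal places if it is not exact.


Time quantum = 2
Execution trace:
  J1 runs 2 units, time = 2
  J2 runs 2 units, time = 4
  J3 runs 2 units, time = 6
  J4 runs 2 units, time = 8
  J5 runs 2 units, time = 10
  J1 runs 2 units, time = 12
  J2 runs 2 units, time = 14
  J3 runs 2 units, time = 16
  J4 runs 2 units, time = 18
  J5 runs 2 units, time = 20
  J1 runs 2 units, time = 22
  J2 runs 2 units, time = 24
  J3 runs 2 units, time = 26
  J4 runs 2 units, time = 28
  J5 runs 2 units, time = 30
  J1 runs 2 units, time = 32
  J2 runs 2 units, time = 34
  J3 runs 2 units, time = 36
  J4 runs 2 units, time = 38
  J5 runs 2 units, time = 40
  J1 runs 1 units, time = 41
  J2 runs 1 units, time = 42
  J3 runs 2 units, time = 44
  J5 runs 2 units, time = 46
  J3 runs 1 units, time = 47
  J5 runs 2 units, time = 49
  J5 runs 2 units, time = 51
  J5 runs 1 units, time = 52
Finish times: [41, 42, 47, 38, 52]
Average turnaround = 220/5 = 44.0

44.0


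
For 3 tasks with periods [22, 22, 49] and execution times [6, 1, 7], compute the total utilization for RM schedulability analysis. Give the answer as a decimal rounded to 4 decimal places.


Compute individual utilizations (exact fractions):
  Task 1: C/T = 6/22 = 3/11 (approx. 0.2727)
  Task 2: C/T = 1/22 (approx. 0.0455)
  Task 3: C/T = 7/49 = 1/7 (approx. 0.1429)
Total utilization U = 3/11 + 1/22 + 1/7 = 71/154
Rounded to 4 decimal places: U = 0.4610
RM (Liu & Layland) bound for 3 tasks = 0.779763; compare with U = 71/154 (approx. 0.461039)
U <= bound, so schedulable by RM sufficient condition.

0.4610


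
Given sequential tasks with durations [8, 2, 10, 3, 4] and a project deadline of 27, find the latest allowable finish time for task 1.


LF(activity 1) = deadline - sum of successor durations
Successors: activities 2 through 5 with durations [2, 10, 3, 4]
Sum of successor durations = 19
LF = 27 - 19 = 8

8


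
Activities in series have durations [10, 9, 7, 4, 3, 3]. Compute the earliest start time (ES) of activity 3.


Activity 3 starts after activities 1 through 2 complete.
Predecessor durations: [10, 9]
ES = 10 + 9 = 19

19


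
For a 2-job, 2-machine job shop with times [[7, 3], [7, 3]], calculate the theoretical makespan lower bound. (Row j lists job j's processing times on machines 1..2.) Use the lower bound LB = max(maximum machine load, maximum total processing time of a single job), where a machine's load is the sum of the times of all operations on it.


Machine loads:
  Machine 1: 7 + 7 = 14
  Machine 2: 3 + 3 = 6
Max machine load = 14
Job totals:
  Job 1: 10
  Job 2: 10
Max job total = 10
Lower bound = max(14, 10) = 14

14


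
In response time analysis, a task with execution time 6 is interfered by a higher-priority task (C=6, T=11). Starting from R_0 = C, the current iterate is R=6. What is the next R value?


R_next = C + ceil(R_prev / T_hp) * C_hp
ceil(6 / 11) = ceil(0.5455) = 1
Interference = 1 * 6 = 6
R_next = 6 + 6 = 12

12


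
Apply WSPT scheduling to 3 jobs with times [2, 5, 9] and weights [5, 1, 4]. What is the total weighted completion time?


Compute p/w ratios and sort ascending (WSPT): [(2, 5), (9, 4), (5, 1)]
Compute weighted completion times:
  Job (p=2,w=5): C=2, w*C=5*2=10
  Job (p=9,w=4): C=11, w*C=4*11=44
  Job (p=5,w=1): C=16, w*C=1*16=16
Total weighted completion time = 70

70


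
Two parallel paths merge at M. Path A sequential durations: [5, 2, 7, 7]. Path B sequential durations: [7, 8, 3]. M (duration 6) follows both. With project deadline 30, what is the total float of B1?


Forward pass: ES(B1) = sum of predecessors on chain B = 0
EF = ES + duration = 0 + 7 = 7
Backward pass: LF(M) = deadline = 30; LS(M) = 30 - 6 = 24
LF(B1) = LS(M) - sum(successors on chain B) = 24 - 11 = 13
LS = LF - duration = 13 - 7 = 6
Total float = LS - ES = 6 - 0 = 6

6


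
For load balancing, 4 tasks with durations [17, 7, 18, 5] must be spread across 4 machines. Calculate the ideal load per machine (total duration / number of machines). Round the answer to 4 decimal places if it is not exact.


Total processing time = 17 + 7 + 18 + 5 = 47
Number of machines = 4
Ideal balanced load = 47 / 4 = 11.75

11.75


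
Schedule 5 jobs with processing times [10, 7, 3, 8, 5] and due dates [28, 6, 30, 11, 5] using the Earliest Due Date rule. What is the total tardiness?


Sort by due date (EDD order): [(5, 5), (7, 6), (8, 11), (10, 28), (3, 30)]
Compute completion times and tardiness:
  Job 1: p=5, d=5, C=5, tardiness=max(0,5-5)=0
  Job 2: p=7, d=6, C=12, tardiness=max(0,12-6)=6
  Job 3: p=8, d=11, C=20, tardiness=max(0,20-11)=9
  Job 4: p=10, d=28, C=30, tardiness=max(0,30-28)=2
  Job 5: p=3, d=30, C=33, tardiness=max(0,33-30)=3
Total tardiness = 20

20


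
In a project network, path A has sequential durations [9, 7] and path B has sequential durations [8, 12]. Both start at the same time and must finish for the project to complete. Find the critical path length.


Path A total = 9 + 7 = 16
Path B total = 8 + 12 = 20
Critical path = longest path = max(16, 20) = 20

20


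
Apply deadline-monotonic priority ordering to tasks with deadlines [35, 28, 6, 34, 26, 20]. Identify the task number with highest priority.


Sort tasks by relative deadline (ascending):
  Task 3: deadline = 6
  Task 6: deadline = 20
  Task 5: deadline = 26
  Task 2: deadline = 28
  Task 4: deadline = 34
  Task 1: deadline = 35
Priority order (highest first): [3, 6, 5, 2, 4, 1]
Highest priority task = 3

3


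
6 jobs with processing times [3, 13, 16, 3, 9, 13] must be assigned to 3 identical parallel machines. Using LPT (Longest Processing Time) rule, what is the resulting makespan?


Sort jobs in decreasing order (LPT): [16, 13, 13, 9, 3, 3]
Assign each job to the least loaded machine:
  Machine 1: jobs [16, 3], load = 19
  Machine 2: jobs [13, 9], load = 22
  Machine 3: jobs [13, 3], load = 16
Makespan = max load = 22

22


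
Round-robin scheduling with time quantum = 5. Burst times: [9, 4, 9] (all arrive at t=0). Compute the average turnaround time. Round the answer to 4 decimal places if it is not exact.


Time quantum = 5
Execution trace:
  J1 runs 5 units, time = 5
  J2 runs 4 units, time = 9
  J3 runs 5 units, time = 14
  J1 runs 4 units, time = 18
  J3 runs 4 units, time = 22
Finish times: [18, 9, 22]
Average turnaround = 49/3 = 16.3333

16.3333


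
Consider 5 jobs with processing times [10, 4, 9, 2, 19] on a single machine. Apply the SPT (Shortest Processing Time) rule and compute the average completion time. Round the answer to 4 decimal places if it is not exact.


Sort jobs by processing time (SPT order): [2, 4, 9, 10, 19]
Compute completion times sequentially:
  Job 1: processing = 2, completes at 2
  Job 2: processing = 4, completes at 6
  Job 3: processing = 9, completes at 15
  Job 4: processing = 10, completes at 25
  Job 5: processing = 19, completes at 44
Sum of completion times = 92
Average completion time = 92/5 = 18.4

18.4


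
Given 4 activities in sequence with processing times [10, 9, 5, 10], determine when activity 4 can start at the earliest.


Activity 4 starts after activities 1 through 3 complete.
Predecessor durations: [10, 9, 5]
ES = 10 + 9 + 5 = 24

24


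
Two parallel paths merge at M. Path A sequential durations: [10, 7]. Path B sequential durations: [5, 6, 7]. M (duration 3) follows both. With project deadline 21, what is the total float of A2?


Forward pass: ES(A2) = sum of predecessors on chain A = 10
EF = ES + duration = 10 + 7 = 17
Backward pass: LF(M) = deadline = 21; LS(M) = 21 - 3 = 18
LF(A2) = LS(M) - sum(successors on chain A) = 18 - 0 = 18
LS = LF - duration = 18 - 7 = 11
Total float = LS - ES = 11 - 10 = 1

1


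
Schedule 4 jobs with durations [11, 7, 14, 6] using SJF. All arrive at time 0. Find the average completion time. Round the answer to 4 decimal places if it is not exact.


SJF order (ascending): [6, 7, 11, 14]
Completion times:
  Job 1: burst=6, C=6
  Job 2: burst=7, C=13
  Job 3: burst=11, C=24
  Job 4: burst=14, C=38
Average completion = 81/4 = 20.25

20.25


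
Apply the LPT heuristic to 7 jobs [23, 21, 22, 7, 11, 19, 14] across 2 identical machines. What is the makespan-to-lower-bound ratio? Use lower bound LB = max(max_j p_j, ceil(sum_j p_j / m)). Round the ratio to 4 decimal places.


LPT order: [23, 22, 21, 19, 14, 11, 7]
Machine loads after assignment: [56, 61]
LPT makespan = 61
Lower bound = max(max_job, ceil(total/2)) = max(23, 59) = 59
Ratio = 61 / 59 = 1.0339

1.0339


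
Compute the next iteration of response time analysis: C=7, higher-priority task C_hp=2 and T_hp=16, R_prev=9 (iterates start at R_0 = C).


R_next = C + ceil(R_prev / T_hp) * C_hp
ceil(9 / 16) = ceil(0.5625) = 1
Interference = 1 * 2 = 2
R_next = 7 + 2 = 9
R_next = R_prev, so the iteration has converged (response time = 9).

9


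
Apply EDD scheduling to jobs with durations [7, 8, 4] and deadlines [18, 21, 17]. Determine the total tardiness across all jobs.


Sort by due date (EDD order): [(4, 17), (7, 18), (8, 21)]
Compute completion times and tardiness:
  Job 1: p=4, d=17, C=4, tardiness=max(0,4-17)=0
  Job 2: p=7, d=18, C=11, tardiness=max(0,11-18)=0
  Job 3: p=8, d=21, C=19, tardiness=max(0,19-21)=0
Total tardiness = 0

0


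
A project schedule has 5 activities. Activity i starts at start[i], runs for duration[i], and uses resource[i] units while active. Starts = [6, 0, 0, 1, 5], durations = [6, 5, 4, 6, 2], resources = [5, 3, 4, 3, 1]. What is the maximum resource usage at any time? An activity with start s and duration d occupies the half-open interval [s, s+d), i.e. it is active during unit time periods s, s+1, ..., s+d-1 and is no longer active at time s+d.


Each activity i is active on [start_i, start_i + duration_i).
Compute total resource usage per time slot:
  t=0: active resources = [3, 4], total = 7
  t=1: active resources = [3, 4, 3], total = 10
  t=2: active resources = [3, 4, 3], total = 10
  t=3: active resources = [3, 4, 3], total = 10
  t=4: active resources = [3, 3], total = 6
  t=5: active resources = [3, 1], total = 4
  t=6: active resources = [5, 3, 1], total = 9
  t=7: active resources = [5], total = 5
  t=8: active resources = [5], total = 5
  t=9: active resources = [5], total = 5
  t=10: active resources = [5], total = 5
  t=11: active resources = [5], total = 5
Peak resource demand = 10

10


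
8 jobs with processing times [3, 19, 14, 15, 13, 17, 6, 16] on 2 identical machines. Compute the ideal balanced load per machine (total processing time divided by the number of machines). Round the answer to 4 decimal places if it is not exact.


Total processing time = 3 + 19 + 14 + 15 + 13 + 17 + 6 + 16 = 103
Number of machines = 2
Ideal balanced load = 103 / 2 = 51.5

51.5


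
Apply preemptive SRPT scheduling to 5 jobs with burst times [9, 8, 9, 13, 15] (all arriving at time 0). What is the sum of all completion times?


Since all jobs arrive at t=0, SRPT equals SPT ordering.
SPT order: [8, 9, 9, 13, 15]
Completion times:
  Job 1: p=8, C=8
  Job 2: p=9, C=17
  Job 3: p=9, C=26
  Job 4: p=13, C=39
  Job 5: p=15, C=54
Total completion time = 8 + 17 + 26 + 39 + 54 = 144

144


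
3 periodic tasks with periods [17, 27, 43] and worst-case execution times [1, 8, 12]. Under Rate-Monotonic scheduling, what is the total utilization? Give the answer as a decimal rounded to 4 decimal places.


Compute individual utilizations (exact fractions):
  Task 1: C/T = 1/17 (approx. 0.0588)
  Task 2: C/T = 8/27 (approx. 0.2963)
  Task 3: C/T = 12/43 (approx. 0.2791)
Total utilization U = 1/17 + 8/27 + 12/43 = 12517/19737
Rounded to 4 decimal places: U = 0.6342
RM (Liu & Layland) bound for 3 tasks = 0.779763; compare with U = 12517/19737 (approx. 0.634190)
U <= bound, so schedulable by RM sufficient condition.

0.6342


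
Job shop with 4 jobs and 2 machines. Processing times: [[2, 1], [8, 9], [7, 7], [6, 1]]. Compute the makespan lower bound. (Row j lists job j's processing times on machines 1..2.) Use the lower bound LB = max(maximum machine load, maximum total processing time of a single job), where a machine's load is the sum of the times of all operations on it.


Machine loads:
  Machine 1: 2 + 8 + 7 + 6 = 23
  Machine 2: 1 + 9 + 7 + 1 = 18
Max machine load = 23
Job totals:
  Job 1: 3
  Job 2: 17
  Job 3: 14
  Job 4: 7
Max job total = 17
Lower bound = max(23, 17) = 23

23


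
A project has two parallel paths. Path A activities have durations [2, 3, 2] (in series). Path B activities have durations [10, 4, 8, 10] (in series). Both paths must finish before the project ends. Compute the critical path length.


Path A total = 2 + 3 + 2 = 7
Path B total = 10 + 4 + 8 + 10 = 32
Critical path = longest path = max(7, 32) = 32

32


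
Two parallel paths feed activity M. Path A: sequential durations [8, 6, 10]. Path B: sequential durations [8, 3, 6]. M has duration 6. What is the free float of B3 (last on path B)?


ES(B3) = sum of predecessors on chain B = 11
EF(B3) = ES + duration = 11 + 6 = 17
Successor of B3 is M. ES(M) = max(sum(A), sum(B)) = max(24, 17) = 24
Free float = ES(successor) - EF(current) = 24 - 17 = 7

7


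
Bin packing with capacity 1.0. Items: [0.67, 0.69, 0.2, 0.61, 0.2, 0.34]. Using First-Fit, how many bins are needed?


Place items sequentially using First-Fit:
  Item 0.67 -> new Bin 1
  Item 0.69 -> new Bin 2
  Item 0.2 -> Bin 1 (now 0.87)
  Item 0.61 -> new Bin 3
  Item 0.2 -> Bin 2 (now 0.89)
  Item 0.34 -> Bin 3 (now 0.95)
Total bins used = 3

3


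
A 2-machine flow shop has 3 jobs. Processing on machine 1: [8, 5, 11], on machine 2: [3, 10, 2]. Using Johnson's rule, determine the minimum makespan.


Apply Johnson's rule:
  Group 1 (a <= b): [(2, 5, 10)]
  Group 2 (a > b): [(1, 8, 3), (3, 11, 2)]
Optimal job order: [2, 1, 3]
Schedule:
  Job 2: M1 done at 5, M2 done at 15
  Job 1: M1 done at 13, M2 done at 18
  Job 3: M1 done at 24, M2 done at 26
Makespan = 26

26


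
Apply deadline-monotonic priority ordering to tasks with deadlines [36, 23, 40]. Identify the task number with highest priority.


Sort tasks by relative deadline (ascending):
  Task 2: deadline = 23
  Task 1: deadline = 36
  Task 3: deadline = 40
Priority order (highest first): [2, 1, 3]
Highest priority task = 2

2


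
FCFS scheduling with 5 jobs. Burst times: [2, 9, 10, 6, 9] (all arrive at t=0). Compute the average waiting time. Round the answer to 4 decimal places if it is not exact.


FCFS order (as given): [2, 9, 10, 6, 9]
Waiting times:
  Job 1: wait = 0
  Job 2: wait = 2
  Job 3: wait = 11
  Job 4: wait = 21
  Job 5: wait = 27
Sum of waiting times = 61
Average waiting time = 61/5 = 12.2

12.2


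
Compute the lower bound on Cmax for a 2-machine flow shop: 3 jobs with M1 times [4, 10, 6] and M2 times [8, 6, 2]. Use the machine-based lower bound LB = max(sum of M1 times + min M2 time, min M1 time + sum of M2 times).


LB1 = sum(M1 times) + min(M2 times) = 20 + 2 = 22
LB2 = min(M1 times) + sum(M2 times) = 4 + 16 = 20
Lower bound = max(LB1, LB2) = max(22, 20) = 22

22


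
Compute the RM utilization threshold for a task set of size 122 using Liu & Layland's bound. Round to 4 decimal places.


Compute 2^(1/122) = 1.0056977048
Subtract 1: 1.0056977048 - 1 = 0.0056977048
Multiply by n: 122 * 0.0056977048 = 0.6951199856
Round to 4 dp: 0.6951

0.6951


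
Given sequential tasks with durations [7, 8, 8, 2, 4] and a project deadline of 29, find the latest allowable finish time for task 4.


LF(activity 4) = deadline - sum of successor durations
Successors: activities 5 through 5 with durations [4]
Sum of successor durations = 4
LF = 29 - 4 = 25

25


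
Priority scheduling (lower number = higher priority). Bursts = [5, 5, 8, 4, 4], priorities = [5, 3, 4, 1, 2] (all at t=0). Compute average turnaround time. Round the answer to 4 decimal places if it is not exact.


Sort by priority (ascending = highest first):
Order: [(1, 4), (2, 4), (3, 5), (4, 8), (5, 5)]
Completion times:
  Priority 1, burst=4, C=4
  Priority 2, burst=4, C=8
  Priority 3, burst=5, C=13
  Priority 4, burst=8, C=21
  Priority 5, burst=5, C=26
Average turnaround = 72/5 = 14.4

14.4


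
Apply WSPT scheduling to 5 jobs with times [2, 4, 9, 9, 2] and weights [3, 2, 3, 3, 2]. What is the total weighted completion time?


Compute p/w ratios and sort ascending (WSPT): [(2, 3), (2, 2), (4, 2), (9, 3), (9, 3)]
Compute weighted completion times:
  Job (p=2,w=3): C=2, w*C=3*2=6
  Job (p=2,w=2): C=4, w*C=2*4=8
  Job (p=4,w=2): C=8, w*C=2*8=16
  Job (p=9,w=3): C=17, w*C=3*17=51
  Job (p=9,w=3): C=26, w*C=3*26=78
Total weighted completion time = 159

159


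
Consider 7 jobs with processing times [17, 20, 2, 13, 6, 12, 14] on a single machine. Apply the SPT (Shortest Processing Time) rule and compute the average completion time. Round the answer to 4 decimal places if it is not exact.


Sort jobs by processing time (SPT order): [2, 6, 12, 13, 14, 17, 20]
Compute completion times sequentially:
  Job 1: processing = 2, completes at 2
  Job 2: processing = 6, completes at 8
  Job 3: processing = 12, completes at 20
  Job 4: processing = 13, completes at 33
  Job 5: processing = 14, completes at 47
  Job 6: processing = 17, completes at 64
  Job 7: processing = 20, completes at 84
Sum of completion times = 258
Average completion time = 258/7 = 36.8571

36.8571


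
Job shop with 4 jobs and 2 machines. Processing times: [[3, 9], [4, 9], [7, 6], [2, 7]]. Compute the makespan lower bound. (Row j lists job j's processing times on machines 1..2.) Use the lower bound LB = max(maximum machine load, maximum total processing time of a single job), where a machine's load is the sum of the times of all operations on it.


Machine loads:
  Machine 1: 3 + 4 + 7 + 2 = 16
  Machine 2: 9 + 9 + 6 + 7 = 31
Max machine load = 31
Job totals:
  Job 1: 12
  Job 2: 13
  Job 3: 13
  Job 4: 9
Max job total = 13
Lower bound = max(31, 13) = 31

31


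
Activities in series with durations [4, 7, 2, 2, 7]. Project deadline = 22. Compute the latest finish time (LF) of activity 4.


LF(activity 4) = deadline - sum of successor durations
Successors: activities 5 through 5 with durations [7]
Sum of successor durations = 7
LF = 22 - 7 = 15

15


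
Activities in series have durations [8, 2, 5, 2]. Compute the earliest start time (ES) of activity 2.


Activity 2 starts after activities 1 through 1 complete.
Predecessor durations: [8]
ES = 8 = 8

8


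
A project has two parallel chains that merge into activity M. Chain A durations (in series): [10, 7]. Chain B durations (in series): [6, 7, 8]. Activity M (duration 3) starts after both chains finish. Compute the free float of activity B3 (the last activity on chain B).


ES(B3) = sum of predecessors on chain B = 13
EF(B3) = ES + duration = 13 + 8 = 21
Successor of B3 is M. ES(M) = max(sum(A), sum(B)) = max(17, 21) = 21
Free float = ES(successor) - EF(current) = 21 - 21 = 0

0


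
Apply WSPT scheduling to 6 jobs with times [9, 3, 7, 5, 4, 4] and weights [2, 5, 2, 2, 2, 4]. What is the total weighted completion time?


Compute p/w ratios and sort ascending (WSPT): [(3, 5), (4, 4), (4, 2), (5, 2), (7, 2), (9, 2)]
Compute weighted completion times:
  Job (p=3,w=5): C=3, w*C=5*3=15
  Job (p=4,w=4): C=7, w*C=4*7=28
  Job (p=4,w=2): C=11, w*C=2*11=22
  Job (p=5,w=2): C=16, w*C=2*16=32
  Job (p=7,w=2): C=23, w*C=2*23=46
  Job (p=9,w=2): C=32, w*C=2*32=64
Total weighted completion time = 207

207


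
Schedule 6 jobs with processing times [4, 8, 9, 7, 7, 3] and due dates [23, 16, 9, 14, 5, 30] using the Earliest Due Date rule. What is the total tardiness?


Sort by due date (EDD order): [(7, 5), (9, 9), (7, 14), (8, 16), (4, 23), (3, 30)]
Compute completion times and tardiness:
  Job 1: p=7, d=5, C=7, tardiness=max(0,7-5)=2
  Job 2: p=9, d=9, C=16, tardiness=max(0,16-9)=7
  Job 3: p=7, d=14, C=23, tardiness=max(0,23-14)=9
  Job 4: p=8, d=16, C=31, tardiness=max(0,31-16)=15
  Job 5: p=4, d=23, C=35, tardiness=max(0,35-23)=12
  Job 6: p=3, d=30, C=38, tardiness=max(0,38-30)=8
Total tardiness = 53

53


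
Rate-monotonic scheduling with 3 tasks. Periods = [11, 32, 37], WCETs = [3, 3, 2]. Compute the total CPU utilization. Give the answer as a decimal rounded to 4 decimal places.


Compute individual utilizations (exact fractions):
  Task 1: C/T = 3/11 (approx. 0.2727)
  Task 2: C/T = 3/32 (approx. 0.0938)
  Task 3: C/T = 2/37 (approx. 0.0541)
Total utilization U = 3/11 + 3/32 + 2/37 = 5477/13024
Rounded to 4 decimal places: U = 0.4205
RM (Liu & Layland) bound for 3 tasks = 0.779763; compare with U = 5477/13024 (approx. 0.420531)
U <= bound, so schedulable by RM sufficient condition.

0.4205


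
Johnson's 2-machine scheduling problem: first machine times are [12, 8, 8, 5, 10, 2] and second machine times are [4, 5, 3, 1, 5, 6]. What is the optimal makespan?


Apply Johnson's rule:
  Group 1 (a <= b): [(6, 2, 6)]
  Group 2 (a > b): [(2, 8, 5), (5, 10, 5), (1, 12, 4), (3, 8, 3), (4, 5, 1)]
Optimal job order: [6, 2, 5, 1, 3, 4]
Schedule:
  Job 6: M1 done at 2, M2 done at 8
  Job 2: M1 done at 10, M2 done at 15
  Job 5: M1 done at 20, M2 done at 25
  Job 1: M1 done at 32, M2 done at 36
  Job 3: M1 done at 40, M2 done at 43
  Job 4: M1 done at 45, M2 done at 46
Makespan = 46

46


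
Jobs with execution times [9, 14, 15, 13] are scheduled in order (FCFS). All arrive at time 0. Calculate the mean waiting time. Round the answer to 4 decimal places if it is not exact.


FCFS order (as given): [9, 14, 15, 13]
Waiting times:
  Job 1: wait = 0
  Job 2: wait = 9
  Job 3: wait = 23
  Job 4: wait = 38
Sum of waiting times = 70
Average waiting time = 70/4 = 17.5

17.5


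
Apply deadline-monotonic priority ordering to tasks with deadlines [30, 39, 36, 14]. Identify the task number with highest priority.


Sort tasks by relative deadline (ascending):
  Task 4: deadline = 14
  Task 1: deadline = 30
  Task 3: deadline = 36
  Task 2: deadline = 39
Priority order (highest first): [4, 1, 3, 2]
Highest priority task = 4

4


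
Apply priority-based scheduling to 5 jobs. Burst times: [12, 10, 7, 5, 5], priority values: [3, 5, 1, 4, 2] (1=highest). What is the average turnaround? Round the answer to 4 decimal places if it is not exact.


Sort by priority (ascending = highest first):
Order: [(1, 7), (2, 5), (3, 12), (4, 5), (5, 10)]
Completion times:
  Priority 1, burst=7, C=7
  Priority 2, burst=5, C=12
  Priority 3, burst=12, C=24
  Priority 4, burst=5, C=29
  Priority 5, burst=10, C=39
Average turnaround = 111/5 = 22.2

22.2


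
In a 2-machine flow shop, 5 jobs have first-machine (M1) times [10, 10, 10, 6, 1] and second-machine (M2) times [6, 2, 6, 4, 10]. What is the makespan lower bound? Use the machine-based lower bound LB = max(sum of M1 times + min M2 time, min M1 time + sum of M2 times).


LB1 = sum(M1 times) + min(M2 times) = 37 + 2 = 39
LB2 = min(M1 times) + sum(M2 times) = 1 + 28 = 29
Lower bound = max(LB1, LB2) = max(39, 29) = 39

39


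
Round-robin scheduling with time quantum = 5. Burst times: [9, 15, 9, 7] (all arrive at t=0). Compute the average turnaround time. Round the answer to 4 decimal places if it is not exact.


Time quantum = 5
Execution trace:
  J1 runs 5 units, time = 5
  J2 runs 5 units, time = 10
  J3 runs 5 units, time = 15
  J4 runs 5 units, time = 20
  J1 runs 4 units, time = 24
  J2 runs 5 units, time = 29
  J3 runs 4 units, time = 33
  J4 runs 2 units, time = 35
  J2 runs 5 units, time = 40
Finish times: [24, 40, 33, 35]
Average turnaround = 132/4 = 33.0

33.0


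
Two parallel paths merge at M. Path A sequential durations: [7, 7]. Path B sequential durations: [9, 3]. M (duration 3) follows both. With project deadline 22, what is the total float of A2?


Forward pass: ES(A2) = sum of predecessors on chain A = 7
EF = ES + duration = 7 + 7 = 14
Backward pass: LF(M) = deadline = 22; LS(M) = 22 - 3 = 19
LF(A2) = LS(M) - sum(successors on chain A) = 19 - 0 = 19
LS = LF - duration = 19 - 7 = 12
Total float = LS - ES = 12 - 7 = 5

5


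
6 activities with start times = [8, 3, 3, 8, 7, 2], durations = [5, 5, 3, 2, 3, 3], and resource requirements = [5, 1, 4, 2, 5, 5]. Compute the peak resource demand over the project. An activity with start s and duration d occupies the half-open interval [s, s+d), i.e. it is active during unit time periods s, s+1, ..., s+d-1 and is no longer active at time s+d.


Each activity i is active on [start_i, start_i + duration_i).
Compute total resource usage per time slot:
  t=0: active resources = [], total = 0
  t=1: active resources = [], total = 0
  t=2: active resources = [5], total = 5
  t=3: active resources = [1, 4, 5], total = 10
  t=4: active resources = [1, 4, 5], total = 10
  t=5: active resources = [1, 4], total = 5
  t=6: active resources = [1], total = 1
  t=7: active resources = [1, 5], total = 6
  t=8: active resources = [5, 2, 5], total = 12
  t=9: active resources = [5, 2, 5], total = 12
  t=10: active resources = [5], total = 5
  t=11: active resources = [5], total = 5
  t=12: active resources = [5], total = 5
Peak resource demand = 12

12


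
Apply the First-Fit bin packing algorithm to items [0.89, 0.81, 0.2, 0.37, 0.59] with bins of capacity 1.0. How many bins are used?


Place items sequentially using First-Fit:
  Item 0.89 -> new Bin 1
  Item 0.81 -> new Bin 2
  Item 0.2 -> new Bin 3
  Item 0.37 -> Bin 3 (now 0.57)
  Item 0.59 -> new Bin 4
Total bins used = 4

4


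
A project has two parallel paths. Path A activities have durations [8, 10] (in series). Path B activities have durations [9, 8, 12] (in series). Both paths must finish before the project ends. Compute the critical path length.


Path A total = 8 + 10 = 18
Path B total = 9 + 8 + 12 = 29
Critical path = longest path = max(18, 29) = 29

29


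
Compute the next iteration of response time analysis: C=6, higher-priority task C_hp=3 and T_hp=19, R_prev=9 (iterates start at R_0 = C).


R_next = C + ceil(R_prev / T_hp) * C_hp
ceil(9 / 19) = ceil(0.4737) = 1
Interference = 1 * 3 = 3
R_next = 6 + 3 = 9
R_next = R_prev, so the iteration has converged (response time = 9).

9


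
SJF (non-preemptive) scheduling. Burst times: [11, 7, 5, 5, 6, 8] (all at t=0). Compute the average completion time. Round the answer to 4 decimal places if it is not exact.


SJF order (ascending): [5, 5, 6, 7, 8, 11]
Completion times:
  Job 1: burst=5, C=5
  Job 2: burst=5, C=10
  Job 3: burst=6, C=16
  Job 4: burst=7, C=23
  Job 5: burst=8, C=31
  Job 6: burst=11, C=42
Average completion = 127/6 = 21.1667

21.1667


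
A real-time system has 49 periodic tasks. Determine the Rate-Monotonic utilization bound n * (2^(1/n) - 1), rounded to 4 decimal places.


Compute 2^(1/49) = 1.0142463870
Subtract 1: 1.0142463870 - 1 = 0.0142463870
Multiply by n: 49 * 0.0142463870 = 0.6980729630
Round to 4 dp: 0.6981

0.6981


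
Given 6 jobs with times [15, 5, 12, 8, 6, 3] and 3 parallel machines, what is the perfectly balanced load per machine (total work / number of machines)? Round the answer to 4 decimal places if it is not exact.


Total processing time = 15 + 5 + 12 + 8 + 6 + 3 = 49
Number of machines = 3
Ideal balanced load = 49 / 3 = 16.3333

16.3333


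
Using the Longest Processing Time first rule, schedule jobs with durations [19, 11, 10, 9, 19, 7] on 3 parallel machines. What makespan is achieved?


Sort jobs in decreasing order (LPT): [19, 19, 11, 10, 9, 7]
Assign each job to the least loaded machine:
  Machine 1: jobs [19, 9], load = 28
  Machine 2: jobs [19, 7], load = 26
  Machine 3: jobs [11, 10], load = 21
Makespan = max load = 28

28


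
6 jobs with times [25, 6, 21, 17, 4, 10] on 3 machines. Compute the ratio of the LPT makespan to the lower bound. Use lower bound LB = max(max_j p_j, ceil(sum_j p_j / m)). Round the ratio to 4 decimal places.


LPT order: [25, 21, 17, 10, 6, 4]
Machine loads after assignment: [29, 27, 27]
LPT makespan = 29
Lower bound = max(max_job, ceil(total/3)) = max(25, 28) = 28
Ratio = 29 / 28 = 1.0357

1.0357


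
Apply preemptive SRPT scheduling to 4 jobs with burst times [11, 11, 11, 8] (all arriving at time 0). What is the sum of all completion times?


Since all jobs arrive at t=0, SRPT equals SPT ordering.
SPT order: [8, 11, 11, 11]
Completion times:
  Job 1: p=8, C=8
  Job 2: p=11, C=19
  Job 3: p=11, C=30
  Job 4: p=11, C=41
Total completion time = 8 + 19 + 30 + 41 = 98

98


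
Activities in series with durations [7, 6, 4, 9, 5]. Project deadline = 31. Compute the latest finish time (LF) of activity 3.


LF(activity 3) = deadline - sum of successor durations
Successors: activities 4 through 5 with durations [9, 5]
Sum of successor durations = 14
LF = 31 - 14 = 17

17


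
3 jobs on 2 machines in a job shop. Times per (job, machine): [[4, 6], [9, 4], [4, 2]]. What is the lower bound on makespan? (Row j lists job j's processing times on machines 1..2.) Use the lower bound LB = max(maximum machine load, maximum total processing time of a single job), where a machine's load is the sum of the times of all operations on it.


Machine loads:
  Machine 1: 4 + 9 + 4 = 17
  Machine 2: 6 + 4 + 2 = 12
Max machine load = 17
Job totals:
  Job 1: 10
  Job 2: 13
  Job 3: 6
Max job total = 13
Lower bound = max(17, 13) = 17

17
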